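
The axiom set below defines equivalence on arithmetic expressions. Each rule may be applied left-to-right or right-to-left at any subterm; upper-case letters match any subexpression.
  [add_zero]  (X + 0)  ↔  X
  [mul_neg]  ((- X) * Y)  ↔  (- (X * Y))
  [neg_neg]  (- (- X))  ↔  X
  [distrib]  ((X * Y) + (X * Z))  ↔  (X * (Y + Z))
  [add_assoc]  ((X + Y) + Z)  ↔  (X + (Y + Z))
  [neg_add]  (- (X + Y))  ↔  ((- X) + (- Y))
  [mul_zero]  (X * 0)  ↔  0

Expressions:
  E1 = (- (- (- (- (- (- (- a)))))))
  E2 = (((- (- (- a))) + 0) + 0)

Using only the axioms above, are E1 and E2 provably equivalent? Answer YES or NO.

(1) (- (- (- a)))  =[neg_neg →]=  (- a)    ⊢ (- (- (- (- (- a)))))
(2) (- (- (- (- a))))  =[neg_neg →]=  (- (- a))    ⊢ (- (- (- a)))
(3) (- (- (- a)))  =[add_zero ←]=  ((- (- (- a))) + 0)
(4) (- (- (- a)))  =[add_zero ←]=  ((- (- (- a))) + 0)    ⊢ E2

YES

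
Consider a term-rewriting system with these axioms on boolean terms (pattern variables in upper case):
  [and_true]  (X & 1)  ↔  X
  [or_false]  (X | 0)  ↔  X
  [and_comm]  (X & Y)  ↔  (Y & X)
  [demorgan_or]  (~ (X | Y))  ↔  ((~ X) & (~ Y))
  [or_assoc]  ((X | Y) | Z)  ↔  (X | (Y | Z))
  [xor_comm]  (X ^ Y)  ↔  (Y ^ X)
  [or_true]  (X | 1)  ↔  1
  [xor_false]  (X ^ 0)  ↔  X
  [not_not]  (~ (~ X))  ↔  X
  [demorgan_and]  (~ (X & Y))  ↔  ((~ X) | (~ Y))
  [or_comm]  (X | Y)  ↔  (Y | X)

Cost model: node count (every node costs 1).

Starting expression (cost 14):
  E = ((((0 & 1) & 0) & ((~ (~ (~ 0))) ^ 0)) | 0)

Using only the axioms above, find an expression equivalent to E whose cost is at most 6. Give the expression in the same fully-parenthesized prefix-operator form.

((0 & 0) & (~ 0))   [cost 6]

(1) ((((0 & 1) & 0) & ((~ (~ (~ 0))) ^ 0)) | 0)  =[or_false →]=  (((0 & 1) & 0) & ((~ (~ (~ 0))) ^ 0))
(2) (0 & 1)  =[and_true →]=  0    ⊢ ((0 & 0) & ((~ (~ (~ 0))) ^ 0))
(3) (~ (~ 0))  =[not_not →]=  0    ⊢ ((0 & 0) & ((~ 0) ^ 0))
(4) ((~ 0) ^ 0)  =[xor_false →]=  (~ 0)    ⊢ cost 6, within 6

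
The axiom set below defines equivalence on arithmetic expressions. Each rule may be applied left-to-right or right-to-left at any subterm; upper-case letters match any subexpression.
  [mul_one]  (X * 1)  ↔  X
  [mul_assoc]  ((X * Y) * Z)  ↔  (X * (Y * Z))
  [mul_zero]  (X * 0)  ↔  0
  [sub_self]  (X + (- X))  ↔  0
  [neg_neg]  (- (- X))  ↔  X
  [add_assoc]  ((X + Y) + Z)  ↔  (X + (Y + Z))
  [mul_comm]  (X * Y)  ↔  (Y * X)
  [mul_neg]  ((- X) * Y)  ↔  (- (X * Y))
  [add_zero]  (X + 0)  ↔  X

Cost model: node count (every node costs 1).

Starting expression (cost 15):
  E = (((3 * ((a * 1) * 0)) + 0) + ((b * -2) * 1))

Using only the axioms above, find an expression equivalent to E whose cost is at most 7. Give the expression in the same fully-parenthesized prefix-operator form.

((3 * 0) + (b * -2))   [cost 7]

step 1: add_zero (→) rewrites ((3 * ((a * 1) * 0)) + 0) into (3 * ((a * 1) * 0)), now ((3 * ((a * 1) * 0)) + ((b * -2) * 1))
step 2: mul_one (→) rewrites (a * 1) into a, now ((3 * (a * 0)) + ((b * -2) * 1))
step 3: mul_zero (→) rewrites (a * 0) into 0, now ((3 * 0) + ((b * -2) * 1))
step 4: mul_one (→) rewrites ((b * -2) * 1) into (b * -2), reaching cost 7 (bound 7)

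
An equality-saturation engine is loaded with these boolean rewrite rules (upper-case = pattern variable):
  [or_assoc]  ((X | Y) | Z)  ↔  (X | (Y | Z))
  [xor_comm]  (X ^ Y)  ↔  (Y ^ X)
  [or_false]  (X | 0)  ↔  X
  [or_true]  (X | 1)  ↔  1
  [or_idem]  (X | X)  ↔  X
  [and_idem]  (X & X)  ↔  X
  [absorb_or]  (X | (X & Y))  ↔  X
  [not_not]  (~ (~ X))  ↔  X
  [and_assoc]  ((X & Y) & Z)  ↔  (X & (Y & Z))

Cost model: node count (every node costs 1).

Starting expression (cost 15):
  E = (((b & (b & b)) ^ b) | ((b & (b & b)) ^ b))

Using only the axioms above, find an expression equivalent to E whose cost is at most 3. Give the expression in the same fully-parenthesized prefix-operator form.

step 1: or_idem (→) rewrites (((b & (b & b)) ^ b) | ((b & (b & b)) ^ b)) into ((b & (b & b)) ^ b)
step 2: and_idem (→) rewrites (b & b) into b, now ((b & b) ^ b)
step 3: and_idem (→) rewrites (b & b) into b, reaching cost 3 (bound 3)

(b ^ b)   [cost 3]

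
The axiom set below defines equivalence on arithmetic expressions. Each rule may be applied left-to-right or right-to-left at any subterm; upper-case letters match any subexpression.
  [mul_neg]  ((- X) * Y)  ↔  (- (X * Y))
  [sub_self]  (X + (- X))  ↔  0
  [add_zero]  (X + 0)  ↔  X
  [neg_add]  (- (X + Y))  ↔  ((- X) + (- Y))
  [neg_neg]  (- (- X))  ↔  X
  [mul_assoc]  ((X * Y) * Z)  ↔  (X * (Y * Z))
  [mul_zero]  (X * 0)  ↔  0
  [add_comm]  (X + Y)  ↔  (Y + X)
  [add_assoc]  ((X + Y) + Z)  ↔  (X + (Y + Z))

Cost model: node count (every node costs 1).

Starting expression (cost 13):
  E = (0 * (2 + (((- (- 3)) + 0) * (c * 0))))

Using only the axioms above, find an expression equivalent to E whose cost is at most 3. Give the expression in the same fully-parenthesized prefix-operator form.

(0 * 2)   [cost 3]

1. [add_zero →] ((- (- 3)) + 0)  →  (- (- 3));  E = (0 * (2 + ((- (- 3)) * (c * 0))))
2. [mul_zero →] (c * 0)  →  0;  E = (0 * (2 + ((- (- 3)) * 0)))
3. [neg_neg →] (- (- 3))  →  3;  E = (0 * (2 + (3 * 0)))
4. [mul_zero →] (3 * 0)  →  0;  E = (0 * (2 + 0))
5. [add_zero →] (2 + 0)  →  2;  cost 3 ≤ 3, done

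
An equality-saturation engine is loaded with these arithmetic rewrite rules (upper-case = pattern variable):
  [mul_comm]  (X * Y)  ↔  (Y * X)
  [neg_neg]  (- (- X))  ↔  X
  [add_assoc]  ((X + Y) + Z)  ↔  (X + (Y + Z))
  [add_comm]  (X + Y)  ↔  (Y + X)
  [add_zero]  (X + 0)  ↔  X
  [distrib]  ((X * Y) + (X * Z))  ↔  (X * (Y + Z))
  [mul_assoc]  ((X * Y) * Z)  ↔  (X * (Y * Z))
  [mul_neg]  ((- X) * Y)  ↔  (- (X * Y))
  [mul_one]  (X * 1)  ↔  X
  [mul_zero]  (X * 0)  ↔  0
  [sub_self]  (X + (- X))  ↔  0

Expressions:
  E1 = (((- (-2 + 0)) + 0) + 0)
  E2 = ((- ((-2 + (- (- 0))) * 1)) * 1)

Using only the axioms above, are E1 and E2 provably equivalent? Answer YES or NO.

YES

1. [add_zero →] ((- (-2 + 0)) + 0)  →  (- (-2 + 0));  E1 = ((- (-2 + 0)) + 0)
2. [add_zero →] ((- (-2 + 0)) + 0)  →  (- (-2 + 0))
3. [add_zero →] (-2 + 0)  →  -2;  E1 = (- -2)
4. [mul_one ←] (- -2)  →  ((- -2) * 1)
5. [add_zero ←] -2  →  (-2 + 0);  E1 = ((- (-2 + 0)) * 1)
6. [mul_one ←] (-2 + 0)  →  ((-2 + 0) * 1);  E1 = ((- ((-2 + 0) * 1)) * 1)
7. [neg_neg ←] 0  →  (- (- 0));  this is E2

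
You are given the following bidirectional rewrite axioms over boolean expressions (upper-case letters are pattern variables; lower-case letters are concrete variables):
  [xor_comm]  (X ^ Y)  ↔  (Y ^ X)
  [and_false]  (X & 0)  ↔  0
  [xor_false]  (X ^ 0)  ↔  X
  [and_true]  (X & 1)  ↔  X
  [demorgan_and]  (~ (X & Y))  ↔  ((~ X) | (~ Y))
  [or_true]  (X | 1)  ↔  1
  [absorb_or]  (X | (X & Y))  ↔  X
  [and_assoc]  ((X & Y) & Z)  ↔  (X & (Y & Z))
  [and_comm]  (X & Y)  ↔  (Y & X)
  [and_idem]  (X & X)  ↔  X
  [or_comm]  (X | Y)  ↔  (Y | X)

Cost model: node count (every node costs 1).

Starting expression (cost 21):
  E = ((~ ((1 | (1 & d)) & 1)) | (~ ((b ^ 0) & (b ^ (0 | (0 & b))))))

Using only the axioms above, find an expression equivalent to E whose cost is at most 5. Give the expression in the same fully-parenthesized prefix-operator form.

((~ 1) | (~ b))   [cost 5]

(1) (0 | (0 & b))  =[absorb_or →]=  0    ⊢ ((~ ((1 | (1 & d)) & 1)) | (~ ((b ^ 0) & (b ^ 0))))
(2) ((b ^ 0) & (b ^ 0))  =[and_idem →]=  (b ^ 0)    ⊢ ((~ ((1 | (1 & d)) & 1)) | (~ (b ^ 0)))
(3) (1 | (1 & d))  =[absorb_or →]=  1    ⊢ ((~ (1 & 1)) | (~ (b ^ 0)))
(4) (1 & 1)  =[and_idem →]=  1    ⊢ ((~ 1) | (~ (b ^ 0)))
(5) (b ^ 0)  =[xor_false →]=  b    ⊢ cost 5, within 5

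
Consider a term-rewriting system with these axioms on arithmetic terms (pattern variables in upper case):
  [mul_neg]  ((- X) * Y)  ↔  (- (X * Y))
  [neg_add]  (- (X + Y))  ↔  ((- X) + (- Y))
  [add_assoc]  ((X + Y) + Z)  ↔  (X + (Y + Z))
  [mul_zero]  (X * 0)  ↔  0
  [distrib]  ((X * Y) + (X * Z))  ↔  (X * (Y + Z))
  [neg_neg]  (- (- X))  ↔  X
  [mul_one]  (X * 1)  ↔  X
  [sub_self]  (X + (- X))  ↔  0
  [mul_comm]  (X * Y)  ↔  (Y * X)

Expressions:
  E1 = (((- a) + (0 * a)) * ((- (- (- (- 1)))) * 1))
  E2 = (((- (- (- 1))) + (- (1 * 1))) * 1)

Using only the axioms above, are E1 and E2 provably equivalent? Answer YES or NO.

NO

The axioms are sound identities: if E1 ↔* E2 then E1 and E2 evaluate identically under any assignment.
Under a=0: E1 evaluates to 0, E2 to -2. Distinct ⇒ no rewrite sequence connects them.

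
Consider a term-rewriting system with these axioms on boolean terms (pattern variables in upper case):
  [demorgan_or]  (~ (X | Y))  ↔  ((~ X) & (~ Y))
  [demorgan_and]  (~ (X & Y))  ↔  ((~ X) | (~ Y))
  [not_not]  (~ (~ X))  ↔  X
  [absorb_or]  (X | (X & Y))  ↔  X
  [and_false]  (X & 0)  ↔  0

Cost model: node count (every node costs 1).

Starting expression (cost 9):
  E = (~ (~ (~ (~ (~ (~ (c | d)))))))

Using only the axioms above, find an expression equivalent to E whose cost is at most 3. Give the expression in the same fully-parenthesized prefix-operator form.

(c | d)   [cost 3]

step 1: not_not (→) rewrites (~ (~ (~ (~ (~ (~ (c | d))))))) into (~ (~ (~ (~ (c | d)))))
step 2: not_not (→) rewrites (~ (~ (c | d))) into (c | d), now (~ (~ (c | d)))
step 3: not_not (→) rewrites (~ (~ (c | d))) into (c | d), reaching cost 3 (bound 3)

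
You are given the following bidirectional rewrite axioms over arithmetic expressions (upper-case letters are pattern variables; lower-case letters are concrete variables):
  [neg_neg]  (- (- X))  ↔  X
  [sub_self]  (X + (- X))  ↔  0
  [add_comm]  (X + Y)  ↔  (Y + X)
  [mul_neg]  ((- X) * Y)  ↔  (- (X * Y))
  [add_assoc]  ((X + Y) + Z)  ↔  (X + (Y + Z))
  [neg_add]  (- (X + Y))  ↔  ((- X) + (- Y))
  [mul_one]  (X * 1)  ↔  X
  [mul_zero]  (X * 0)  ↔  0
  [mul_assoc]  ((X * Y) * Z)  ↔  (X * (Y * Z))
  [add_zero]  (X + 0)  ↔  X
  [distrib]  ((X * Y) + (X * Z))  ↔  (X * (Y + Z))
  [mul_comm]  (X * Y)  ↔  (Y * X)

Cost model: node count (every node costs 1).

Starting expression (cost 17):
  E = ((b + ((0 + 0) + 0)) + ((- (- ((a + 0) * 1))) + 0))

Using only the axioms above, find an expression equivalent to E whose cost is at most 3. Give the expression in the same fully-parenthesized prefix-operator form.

1. [add_zero →] (a + 0)  →  a;  E = ((b + ((0 + 0) + 0)) + ((- (- (a * 1))) + 0))
2. [neg_neg →] (- (- (a * 1)))  →  (a * 1);  E = ((b + ((0 + 0) + 0)) + ((a * 1) + 0))
3. [add_zero →] ((0 + 0) + 0)  →  (0 + 0);  E = ((b + (0 + 0)) + ((a * 1) + 0))
4. [add_zero →] (0 + 0)  →  0;  E = ((b + 0) + ((a * 1) + 0))
5. [mul_one →] (a * 1)  →  a;  E = ((b + 0) + (a + 0))
6. [add_zero →] (b + 0)  →  b;  E = (b + (a + 0))
7. [add_zero →] (a + 0)  →  a;  cost 3 ≤ 3, done

(b + a)   [cost 3]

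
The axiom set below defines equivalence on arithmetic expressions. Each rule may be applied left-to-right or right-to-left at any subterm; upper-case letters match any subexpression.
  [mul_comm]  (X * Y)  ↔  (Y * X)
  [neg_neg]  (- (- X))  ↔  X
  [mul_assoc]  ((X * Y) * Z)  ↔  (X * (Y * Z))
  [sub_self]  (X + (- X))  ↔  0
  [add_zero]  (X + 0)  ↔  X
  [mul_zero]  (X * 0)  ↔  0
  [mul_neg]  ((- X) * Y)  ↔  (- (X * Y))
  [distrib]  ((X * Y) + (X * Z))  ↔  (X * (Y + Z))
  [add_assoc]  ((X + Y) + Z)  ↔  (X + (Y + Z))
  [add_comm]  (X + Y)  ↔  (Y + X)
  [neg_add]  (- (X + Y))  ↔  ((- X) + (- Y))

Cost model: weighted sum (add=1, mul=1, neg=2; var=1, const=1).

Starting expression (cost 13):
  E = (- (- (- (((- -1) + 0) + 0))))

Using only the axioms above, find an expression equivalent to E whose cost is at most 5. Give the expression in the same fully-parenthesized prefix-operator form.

1. [neg_neg →] (- (- (((- -1) + 0) + 0)))  →  (((- -1) + 0) + 0);  E = (- (((- -1) + 0) + 0))
2. [add_zero →] ((- -1) + 0)  →  (- -1);  E = (- ((- -1) + 0))
3. [add_zero →] ((- -1) + 0)  →  (- -1);  cost 5 ≤ 5, done

(- (- -1))   [cost 5]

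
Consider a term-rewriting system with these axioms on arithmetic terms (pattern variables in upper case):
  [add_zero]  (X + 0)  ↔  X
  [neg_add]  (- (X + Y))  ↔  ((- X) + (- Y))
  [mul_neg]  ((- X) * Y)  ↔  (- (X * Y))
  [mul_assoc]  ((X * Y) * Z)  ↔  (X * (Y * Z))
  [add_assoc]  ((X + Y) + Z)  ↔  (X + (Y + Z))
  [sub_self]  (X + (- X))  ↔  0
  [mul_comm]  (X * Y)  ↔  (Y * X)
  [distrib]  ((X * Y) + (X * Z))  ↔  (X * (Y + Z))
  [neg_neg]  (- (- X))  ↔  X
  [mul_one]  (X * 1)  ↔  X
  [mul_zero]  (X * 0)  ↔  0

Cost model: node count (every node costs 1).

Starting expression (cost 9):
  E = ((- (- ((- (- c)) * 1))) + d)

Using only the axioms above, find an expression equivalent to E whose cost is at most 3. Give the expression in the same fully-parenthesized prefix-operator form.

(c + d)   [cost 3]

step 1: neg_neg (→) rewrites (- (- c)) into c, now ((- (- (c * 1))) + d)
step 2: mul_one (→) rewrites (c * 1) into c, now ((- (- c)) + d)
step 3: neg_neg (→) rewrites (- (- c)) into c, reaching cost 3 (bound 3)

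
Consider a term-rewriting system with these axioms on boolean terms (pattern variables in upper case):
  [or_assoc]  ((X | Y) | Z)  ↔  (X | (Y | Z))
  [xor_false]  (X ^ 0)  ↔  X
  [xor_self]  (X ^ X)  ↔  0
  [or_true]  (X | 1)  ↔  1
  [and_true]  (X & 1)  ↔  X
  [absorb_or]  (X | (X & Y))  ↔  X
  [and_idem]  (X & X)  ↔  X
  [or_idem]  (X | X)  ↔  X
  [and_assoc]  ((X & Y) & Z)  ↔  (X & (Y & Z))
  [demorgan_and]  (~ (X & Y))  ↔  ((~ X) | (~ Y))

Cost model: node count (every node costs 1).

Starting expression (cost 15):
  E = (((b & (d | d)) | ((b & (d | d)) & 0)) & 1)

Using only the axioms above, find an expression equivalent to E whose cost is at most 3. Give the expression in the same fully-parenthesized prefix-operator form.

(1) ((b & (d | d)) | ((b & (d | d)) & 0))  =[absorb_or →]=  (b & (d | d))    ⊢ ((b & (d | d)) & 1)
(2) ((b & (d | d)) & 1)  =[and_true →]=  (b & (d | d))
(3) (d | d)  =[or_idem →]=  d    ⊢ cost 3, within 3

(b & d)   [cost 3]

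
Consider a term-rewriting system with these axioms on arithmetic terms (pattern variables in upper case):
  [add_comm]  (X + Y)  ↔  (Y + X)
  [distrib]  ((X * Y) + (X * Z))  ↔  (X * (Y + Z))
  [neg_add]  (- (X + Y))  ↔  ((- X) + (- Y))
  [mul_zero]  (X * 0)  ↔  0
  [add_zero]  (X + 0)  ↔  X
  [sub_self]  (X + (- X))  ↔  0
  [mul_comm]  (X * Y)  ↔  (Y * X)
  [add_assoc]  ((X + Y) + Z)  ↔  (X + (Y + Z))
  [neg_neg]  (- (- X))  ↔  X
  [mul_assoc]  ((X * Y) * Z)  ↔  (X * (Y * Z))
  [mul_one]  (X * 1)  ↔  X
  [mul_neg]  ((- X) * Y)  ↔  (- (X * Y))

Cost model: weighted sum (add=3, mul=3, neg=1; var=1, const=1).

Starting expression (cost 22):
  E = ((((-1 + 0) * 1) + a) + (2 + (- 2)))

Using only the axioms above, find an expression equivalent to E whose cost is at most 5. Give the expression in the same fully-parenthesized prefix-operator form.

(-1 + a)   [cost 5]

1. [add_zero →] (-1 + 0)  →  -1;  E = (((-1 * 1) + a) + (2 + (- 2)))
2. [sub_self →] (2 + (- 2))  →  0;  E = (((-1 * 1) + a) + 0)
3. [add_assoc →] (((-1 * 1) + a) + 0)  →  ((-1 * 1) + (a + 0))
4. [add_zero →] (a + 0)  →  a;  E = ((-1 * 1) + a)
5. [mul_one →] (-1 * 1)  →  -1;  cost 5 ≤ 5, done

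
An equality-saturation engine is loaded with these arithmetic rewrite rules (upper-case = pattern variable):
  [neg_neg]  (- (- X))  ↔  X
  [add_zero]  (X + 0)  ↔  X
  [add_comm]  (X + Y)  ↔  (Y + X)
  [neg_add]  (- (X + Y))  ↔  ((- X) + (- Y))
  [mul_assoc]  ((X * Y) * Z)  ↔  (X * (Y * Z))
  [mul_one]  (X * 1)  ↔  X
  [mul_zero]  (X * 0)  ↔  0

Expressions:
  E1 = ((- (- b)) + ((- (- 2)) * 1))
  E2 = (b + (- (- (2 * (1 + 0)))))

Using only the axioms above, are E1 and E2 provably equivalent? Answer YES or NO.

1. [neg_neg →] (- (- 2))  →  2;  E1 = ((- (- b)) + (2 * 1))
2. [mul_one →] (2 * 1)  →  2;  E1 = ((- (- b)) + 2)
3. [neg_neg →] (- (- b))  →  b;  E1 = (b + 2)
4. [mul_one ←] 2  →  (2 * 1);  E1 = (b + (2 * 1))
5. [neg_neg ←] (2 * 1)  →  (- (- (2 * 1)));  E1 = (b + (- (- (2 * 1))))
6. [add_zero ←] 1  →  (1 + 0);  this is E2

YES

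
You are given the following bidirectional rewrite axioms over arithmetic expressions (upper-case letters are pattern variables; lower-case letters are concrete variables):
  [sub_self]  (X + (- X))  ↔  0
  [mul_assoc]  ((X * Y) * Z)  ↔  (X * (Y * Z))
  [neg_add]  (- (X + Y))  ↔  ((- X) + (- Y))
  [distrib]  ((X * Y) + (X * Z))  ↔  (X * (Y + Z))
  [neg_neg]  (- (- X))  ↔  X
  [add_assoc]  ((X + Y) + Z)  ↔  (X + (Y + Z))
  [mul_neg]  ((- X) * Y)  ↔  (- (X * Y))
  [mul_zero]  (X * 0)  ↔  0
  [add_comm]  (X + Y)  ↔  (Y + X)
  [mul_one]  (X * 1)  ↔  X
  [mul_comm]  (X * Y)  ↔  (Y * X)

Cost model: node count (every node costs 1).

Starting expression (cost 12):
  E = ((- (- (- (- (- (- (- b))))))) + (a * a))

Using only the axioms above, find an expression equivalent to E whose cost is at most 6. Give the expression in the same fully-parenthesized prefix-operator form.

((- b) + (a * a))   [cost 6]

(1) (- (- (- b)))  =[neg_neg →]=  (- b)    ⊢ ((- (- (- (- (- b))))) + (a * a))
(2) (- (- (- (- (- b)))))  =[neg_neg →]=  (- (- (- b)))    ⊢ ((- (- (- b))) + (a * a))
(3) (- (- b))  =[neg_neg →]=  b    ⊢ cost 6, within 6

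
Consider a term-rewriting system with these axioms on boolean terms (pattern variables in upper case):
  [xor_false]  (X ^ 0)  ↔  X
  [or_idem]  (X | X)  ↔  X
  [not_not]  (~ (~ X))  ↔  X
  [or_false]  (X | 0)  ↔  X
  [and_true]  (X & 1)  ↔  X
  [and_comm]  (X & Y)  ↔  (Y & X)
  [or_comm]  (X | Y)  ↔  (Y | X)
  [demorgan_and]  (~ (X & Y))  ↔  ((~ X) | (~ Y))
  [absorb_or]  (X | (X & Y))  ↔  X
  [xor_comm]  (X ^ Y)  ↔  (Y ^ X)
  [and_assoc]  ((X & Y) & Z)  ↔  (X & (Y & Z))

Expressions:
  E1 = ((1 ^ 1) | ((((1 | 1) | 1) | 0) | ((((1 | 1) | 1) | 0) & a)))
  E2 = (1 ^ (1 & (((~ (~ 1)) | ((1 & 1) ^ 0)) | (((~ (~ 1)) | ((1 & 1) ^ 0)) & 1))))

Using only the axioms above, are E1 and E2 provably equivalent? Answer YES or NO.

The axioms are sound identities: if E1 ↔* E2 then E1 and E2 evaluate identically under any assignment.
Under a=0: E1 evaluates to 1, E2 to 0. Distinct ⇒ no rewrite sequence connects them.

NO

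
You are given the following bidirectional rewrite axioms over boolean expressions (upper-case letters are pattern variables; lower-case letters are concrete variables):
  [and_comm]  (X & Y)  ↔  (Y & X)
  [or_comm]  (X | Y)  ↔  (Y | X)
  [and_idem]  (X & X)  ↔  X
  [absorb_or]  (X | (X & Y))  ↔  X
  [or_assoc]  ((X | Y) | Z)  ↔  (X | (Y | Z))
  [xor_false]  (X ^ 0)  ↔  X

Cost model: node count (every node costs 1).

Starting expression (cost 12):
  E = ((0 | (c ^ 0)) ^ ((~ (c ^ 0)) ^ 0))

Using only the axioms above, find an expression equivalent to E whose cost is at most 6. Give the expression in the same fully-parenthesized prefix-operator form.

1. [xor_false →] ((~ (c ^ 0)) ^ 0)  →  (~ (c ^ 0));  E = ((0 | (c ^ 0)) ^ (~ (c ^ 0)))
2. [xor_false →] (c ^ 0)  →  c;  E = ((0 | (c ^ 0)) ^ (~ c))
3. [xor_false →] (c ^ 0)  →  c;  cost 6 ≤ 6, done

((0 | c) ^ (~ c))   [cost 6]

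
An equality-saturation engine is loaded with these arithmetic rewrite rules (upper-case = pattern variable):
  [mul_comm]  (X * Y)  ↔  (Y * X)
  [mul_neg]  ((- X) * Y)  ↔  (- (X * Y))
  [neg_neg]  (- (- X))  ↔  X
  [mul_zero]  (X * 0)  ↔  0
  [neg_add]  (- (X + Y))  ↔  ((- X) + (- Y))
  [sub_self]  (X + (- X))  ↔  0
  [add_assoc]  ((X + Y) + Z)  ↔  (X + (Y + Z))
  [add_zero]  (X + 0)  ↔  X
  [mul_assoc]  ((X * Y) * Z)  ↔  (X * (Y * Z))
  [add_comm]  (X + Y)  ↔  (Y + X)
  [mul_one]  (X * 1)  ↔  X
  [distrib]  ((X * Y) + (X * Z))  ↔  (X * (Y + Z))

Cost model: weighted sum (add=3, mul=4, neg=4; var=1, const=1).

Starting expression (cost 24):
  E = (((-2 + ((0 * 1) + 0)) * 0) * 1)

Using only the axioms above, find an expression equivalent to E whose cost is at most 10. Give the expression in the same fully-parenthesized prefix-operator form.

((-2 + 0) * 0)   [cost 10]

(1) ((0 * 1) + 0)  =[add_zero →]=  (0 * 1)    ⊢ (((-2 + (0 * 1)) * 0) * 1)
(2) (((-2 + (0 * 1)) * 0) * 1)  =[mul_one →]=  ((-2 + (0 * 1)) * 0)
(3) (0 * 1)  =[mul_one →]=  0    ⊢ cost 10, within 10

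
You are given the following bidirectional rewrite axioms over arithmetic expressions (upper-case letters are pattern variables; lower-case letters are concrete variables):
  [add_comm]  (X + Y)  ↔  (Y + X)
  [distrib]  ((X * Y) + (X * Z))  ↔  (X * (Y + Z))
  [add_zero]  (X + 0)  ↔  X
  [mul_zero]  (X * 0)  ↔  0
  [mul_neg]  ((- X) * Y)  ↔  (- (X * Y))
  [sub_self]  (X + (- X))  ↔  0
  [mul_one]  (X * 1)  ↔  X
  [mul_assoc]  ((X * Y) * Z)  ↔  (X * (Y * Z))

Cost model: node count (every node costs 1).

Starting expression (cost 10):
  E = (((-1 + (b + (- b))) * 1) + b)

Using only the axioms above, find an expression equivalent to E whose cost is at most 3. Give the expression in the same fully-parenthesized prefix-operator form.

(-1 + b)   [cost 3]

(1) ((-1 + (b + (- b))) * 1)  =[mul_one →]=  (-1 + (b + (- b)))    ⊢ ((-1 + (b + (- b))) + b)
(2) (b + (- b))  =[sub_self →]=  0    ⊢ ((-1 + 0) + b)
(3) (-1 + 0)  =[add_zero →]=  -1    ⊢ cost 3, within 3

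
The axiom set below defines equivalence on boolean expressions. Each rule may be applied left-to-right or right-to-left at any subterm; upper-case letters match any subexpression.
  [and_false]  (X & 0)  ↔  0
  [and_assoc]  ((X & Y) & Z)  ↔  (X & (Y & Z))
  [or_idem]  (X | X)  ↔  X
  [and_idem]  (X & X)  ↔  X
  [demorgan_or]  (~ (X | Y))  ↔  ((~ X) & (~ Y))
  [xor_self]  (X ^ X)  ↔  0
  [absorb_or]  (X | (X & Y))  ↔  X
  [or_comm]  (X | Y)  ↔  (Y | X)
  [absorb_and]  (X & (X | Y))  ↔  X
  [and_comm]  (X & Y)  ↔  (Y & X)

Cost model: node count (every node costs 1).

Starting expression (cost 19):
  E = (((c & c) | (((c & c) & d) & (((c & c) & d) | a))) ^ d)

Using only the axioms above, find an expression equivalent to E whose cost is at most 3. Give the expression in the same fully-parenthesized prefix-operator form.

1. [absorb_and →] (((c & c) & d) & (((c & c) & d) | a))  →  ((c & c) & d);  E = (((c & c) | ((c & c) & d)) ^ d)
2. [absorb_or →] ((c & c) | ((c & c) & d))  →  (c & c);  E = ((c & c) ^ d)
3. [and_idem →] (c & c)  →  c;  cost 3 ≤ 3, done

(c ^ d)   [cost 3]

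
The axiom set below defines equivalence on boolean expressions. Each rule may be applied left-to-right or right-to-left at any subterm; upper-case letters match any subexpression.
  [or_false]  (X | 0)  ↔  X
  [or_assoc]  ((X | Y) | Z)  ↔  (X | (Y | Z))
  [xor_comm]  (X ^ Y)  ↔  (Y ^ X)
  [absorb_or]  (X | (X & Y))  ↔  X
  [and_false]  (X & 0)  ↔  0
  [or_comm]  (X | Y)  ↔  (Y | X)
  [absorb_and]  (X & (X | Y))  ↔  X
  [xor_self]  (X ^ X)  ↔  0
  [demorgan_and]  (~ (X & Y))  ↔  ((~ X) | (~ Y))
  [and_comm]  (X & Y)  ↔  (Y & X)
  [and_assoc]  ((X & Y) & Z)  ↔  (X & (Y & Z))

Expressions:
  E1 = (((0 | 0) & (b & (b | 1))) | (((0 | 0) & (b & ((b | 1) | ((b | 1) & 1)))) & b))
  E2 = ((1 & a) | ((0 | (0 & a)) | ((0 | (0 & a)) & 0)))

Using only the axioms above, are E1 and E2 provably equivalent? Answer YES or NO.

NO

Every axiom is a valid identity, so a rewrite proof would force E1 and E2 to agree under every assignment.
At a=1, b=0: E1 = 0 but E2 = 1; they differ, so no derivation exists.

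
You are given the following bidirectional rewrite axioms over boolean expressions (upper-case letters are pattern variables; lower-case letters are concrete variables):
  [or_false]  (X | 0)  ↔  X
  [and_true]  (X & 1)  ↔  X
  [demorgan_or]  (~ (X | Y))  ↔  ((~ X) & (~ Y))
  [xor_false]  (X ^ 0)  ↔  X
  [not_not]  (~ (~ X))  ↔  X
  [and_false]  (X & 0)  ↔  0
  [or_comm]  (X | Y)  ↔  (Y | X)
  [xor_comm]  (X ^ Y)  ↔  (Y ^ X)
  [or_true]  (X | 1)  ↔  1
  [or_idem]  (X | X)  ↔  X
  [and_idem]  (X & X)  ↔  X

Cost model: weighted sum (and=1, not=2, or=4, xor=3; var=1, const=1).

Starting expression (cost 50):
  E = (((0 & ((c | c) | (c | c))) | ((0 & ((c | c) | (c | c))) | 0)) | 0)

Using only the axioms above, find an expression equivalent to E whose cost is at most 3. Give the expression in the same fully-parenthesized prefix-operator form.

(0 & c)   [cost 3]

step 1: or_false (→) rewrites ((0 & ((c | c) | (c | c))) | 0) into (0 & ((c | c) | (c | c))), now (((0 & ((c | c) | (c | c))) | (0 & ((c | c) | (c | c)))) | 0)
step 2: or_idem (→) rewrites ((0 & ((c | c) | (c | c))) | (0 & ((c | c) | (c | c)))) into (0 & ((c | c) | (c | c))), now ((0 & ((c | c) | (c | c))) | 0)
step 3: or_false (→) rewrites ((0 & ((c | c) | (c | c))) | 0) into (0 & ((c | c) | (c | c)))
step 4: or_idem (→) rewrites ((c | c) | (c | c)) into (c | c), now (0 & (c | c))
step 5: or_idem (→) rewrites (c | c) into c, reaching cost 3 (bound 3)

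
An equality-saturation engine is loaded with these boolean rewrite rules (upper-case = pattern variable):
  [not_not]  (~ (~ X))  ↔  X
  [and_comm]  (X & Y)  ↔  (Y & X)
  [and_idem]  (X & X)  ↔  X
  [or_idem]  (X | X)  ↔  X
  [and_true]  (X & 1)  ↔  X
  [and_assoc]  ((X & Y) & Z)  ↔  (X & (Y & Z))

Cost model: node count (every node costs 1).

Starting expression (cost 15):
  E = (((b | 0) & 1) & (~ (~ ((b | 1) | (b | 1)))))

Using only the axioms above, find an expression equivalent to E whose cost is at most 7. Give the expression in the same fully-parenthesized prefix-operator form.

step 1: and_true (→) rewrites ((b | 0) & 1) into (b | 0), now ((b | 0) & (~ (~ ((b | 1) | (b | 1)))))
step 2: or_idem (→) rewrites ((b | 1) | (b | 1)) into (b | 1), now ((b | 0) & (~ (~ (b | 1))))
step 3: not_not (→) rewrites (~ (~ (b | 1))) into (b | 1), reaching cost 7 (bound 7)

((b | 0) & (b | 1))   [cost 7]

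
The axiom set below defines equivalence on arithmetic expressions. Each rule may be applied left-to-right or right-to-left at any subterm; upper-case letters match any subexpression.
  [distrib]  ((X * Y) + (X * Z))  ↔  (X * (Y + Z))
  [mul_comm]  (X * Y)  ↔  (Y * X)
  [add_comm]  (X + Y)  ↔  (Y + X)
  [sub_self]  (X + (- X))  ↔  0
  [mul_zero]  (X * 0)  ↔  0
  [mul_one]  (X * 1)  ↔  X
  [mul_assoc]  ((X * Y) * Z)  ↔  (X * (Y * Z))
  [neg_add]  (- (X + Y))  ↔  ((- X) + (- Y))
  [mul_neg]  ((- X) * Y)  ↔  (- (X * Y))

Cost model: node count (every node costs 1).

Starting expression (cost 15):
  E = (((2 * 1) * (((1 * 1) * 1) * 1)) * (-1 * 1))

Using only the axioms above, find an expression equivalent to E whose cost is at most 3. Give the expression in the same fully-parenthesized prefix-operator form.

(2 * -1)   [cost 3]

step 1: mul_one (→) rewrites ((1 * 1) * 1) into (1 * 1), now (((2 * 1) * ((1 * 1) * 1)) * (-1 * 1))
step 2: mul_one (→) rewrites (-1 * 1) into -1, now (((2 * 1) * ((1 * 1) * 1)) * -1)
step 3: mul_one (→) rewrites (1 * 1) into 1, now (((2 * 1) * (1 * 1)) * -1)
step 4: mul_one (→) rewrites (1 * 1) into 1, now (((2 * 1) * 1) * -1)
step 5: mul_one (→) rewrites (2 * 1) into 2, now ((2 * 1) * -1)
step 6: mul_assoc (→) rewrites ((2 * 1) * -1) into (2 * (1 * -1))
step 7: mul_comm (→) rewrites (1 * -1) into (-1 * 1), now (2 * (-1 * 1))
step 8: mul_one (→) rewrites (-1 * 1) into -1, reaching cost 3 (bound 3)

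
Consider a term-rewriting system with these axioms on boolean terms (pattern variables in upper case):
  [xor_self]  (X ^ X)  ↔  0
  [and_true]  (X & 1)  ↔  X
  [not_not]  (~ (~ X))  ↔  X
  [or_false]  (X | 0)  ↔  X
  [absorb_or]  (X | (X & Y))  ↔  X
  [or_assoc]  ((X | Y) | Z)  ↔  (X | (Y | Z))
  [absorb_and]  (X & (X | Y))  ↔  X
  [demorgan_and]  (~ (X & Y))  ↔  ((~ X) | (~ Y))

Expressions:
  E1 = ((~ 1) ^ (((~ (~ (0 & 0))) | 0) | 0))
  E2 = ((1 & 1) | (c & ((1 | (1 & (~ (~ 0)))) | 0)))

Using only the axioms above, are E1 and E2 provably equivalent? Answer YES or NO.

NO

Every axiom is a valid identity, so a rewrite proof would force E1 and E2 to agree under every assignment.
At c=0: E1 = 0 but E2 = 1; they differ, so no derivation exists.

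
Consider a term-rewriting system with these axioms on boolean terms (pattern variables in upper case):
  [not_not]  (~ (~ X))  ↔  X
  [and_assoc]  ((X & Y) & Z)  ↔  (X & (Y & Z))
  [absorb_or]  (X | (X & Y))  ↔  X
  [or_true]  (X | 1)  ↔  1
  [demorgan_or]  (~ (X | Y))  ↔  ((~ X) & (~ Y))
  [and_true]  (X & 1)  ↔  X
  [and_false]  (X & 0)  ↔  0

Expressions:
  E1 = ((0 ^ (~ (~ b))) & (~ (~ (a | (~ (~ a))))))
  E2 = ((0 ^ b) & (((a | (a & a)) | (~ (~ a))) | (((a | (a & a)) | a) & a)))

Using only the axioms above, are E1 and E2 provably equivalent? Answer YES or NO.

YES

(1) (~ (~ a))  =[not_not →]=  a    ⊢ ((0 ^ (~ (~ b))) & (~ (~ (a | a))))
(2) (~ (~ b))  =[not_not →]=  b    ⊢ ((0 ^ b) & (~ (~ (a | a))))
(3) (~ (~ (a | a)))  =[not_not →]=  (a | a)    ⊢ ((0 ^ b) & (a | a))
(4) a  =[absorb_or ←]=  (a | (a & a))    ⊢ ((0 ^ b) & ((a | (a & a)) | a))
(5) ((a | (a & a)) | a)  =[absorb_or ←]=  (((a | (a & a)) | a) | (((a | (a & a)) | a) & a))    ⊢ ((0 ^ b) & (((a | (a & a)) | a) | (((a | (a & a)) | a) & a)))
(6) a  =[not_not ←]=  (~ (~ a))    ⊢ E2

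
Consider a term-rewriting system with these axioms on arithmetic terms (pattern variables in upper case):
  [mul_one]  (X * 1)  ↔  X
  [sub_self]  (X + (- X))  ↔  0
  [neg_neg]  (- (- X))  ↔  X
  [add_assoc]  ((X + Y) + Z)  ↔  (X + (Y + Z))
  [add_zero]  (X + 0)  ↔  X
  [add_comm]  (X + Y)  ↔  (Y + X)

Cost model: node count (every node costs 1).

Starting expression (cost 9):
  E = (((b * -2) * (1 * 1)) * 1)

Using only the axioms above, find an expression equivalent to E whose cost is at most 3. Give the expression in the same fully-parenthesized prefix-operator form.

step 1: mul_one (→) rewrites (1 * 1) into 1, now (((b * -2) * 1) * 1)
step 2: mul_one (→) rewrites ((b * -2) * 1) into (b * -2), now ((b * -2) * 1)
step 3: mul_one (→) rewrites ((b * -2) * 1) into (b * -2), reaching cost 3 (bound 3)

(b * -2)   [cost 3]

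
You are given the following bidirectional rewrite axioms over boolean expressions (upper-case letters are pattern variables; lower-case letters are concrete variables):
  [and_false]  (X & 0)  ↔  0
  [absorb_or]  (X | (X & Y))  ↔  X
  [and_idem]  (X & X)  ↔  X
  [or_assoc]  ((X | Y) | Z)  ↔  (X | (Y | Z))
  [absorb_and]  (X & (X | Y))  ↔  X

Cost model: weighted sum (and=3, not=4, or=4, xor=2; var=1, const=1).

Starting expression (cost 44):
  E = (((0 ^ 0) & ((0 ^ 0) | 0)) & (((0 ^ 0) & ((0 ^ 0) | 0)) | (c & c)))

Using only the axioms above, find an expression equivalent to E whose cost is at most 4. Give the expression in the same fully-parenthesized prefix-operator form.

(0 ^ 0)   [cost 4]

(1) (c & c)  =[and_idem →]=  c    ⊢ (((0 ^ 0) & ((0 ^ 0) | 0)) & (((0 ^ 0) & ((0 ^ 0) | 0)) | c))
(2) (((0 ^ 0) & ((0 ^ 0) | 0)) & (((0 ^ 0) & ((0 ^ 0) | 0)) | c))  =[absorb_and →]=  ((0 ^ 0) & ((0 ^ 0) | 0))
(3) ((0 ^ 0) & ((0 ^ 0) | 0))  =[absorb_and →]=  (0 ^ 0)    ⊢ cost 4, within 4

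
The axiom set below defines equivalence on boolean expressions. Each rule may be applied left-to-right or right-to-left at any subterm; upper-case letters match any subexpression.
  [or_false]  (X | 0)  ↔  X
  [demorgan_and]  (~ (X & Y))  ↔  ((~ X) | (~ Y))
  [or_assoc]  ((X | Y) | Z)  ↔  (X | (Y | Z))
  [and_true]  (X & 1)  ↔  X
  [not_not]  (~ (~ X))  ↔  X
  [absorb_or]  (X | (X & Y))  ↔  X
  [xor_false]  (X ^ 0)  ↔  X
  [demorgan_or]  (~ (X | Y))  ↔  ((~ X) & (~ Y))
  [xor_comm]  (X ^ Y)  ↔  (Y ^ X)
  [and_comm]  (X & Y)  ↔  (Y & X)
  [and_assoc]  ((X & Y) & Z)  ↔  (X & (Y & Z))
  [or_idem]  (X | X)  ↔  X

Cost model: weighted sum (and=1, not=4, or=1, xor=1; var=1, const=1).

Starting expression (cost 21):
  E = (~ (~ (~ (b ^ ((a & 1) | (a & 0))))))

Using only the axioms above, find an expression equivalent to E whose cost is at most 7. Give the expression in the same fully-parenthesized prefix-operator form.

(~ (b ^ a))   [cost 7]

(1) (a & 1)  =[and_true →]=  a    ⊢ (~ (~ (~ (b ^ (a | (a & 0))))))
(2) (a | (a & 0))  =[absorb_or →]=  a    ⊢ (~ (~ (~ (b ^ a))))
(3) (~ (~ (b ^ a)))  =[not_not →]=  (b ^ a)    ⊢ cost 7, within 7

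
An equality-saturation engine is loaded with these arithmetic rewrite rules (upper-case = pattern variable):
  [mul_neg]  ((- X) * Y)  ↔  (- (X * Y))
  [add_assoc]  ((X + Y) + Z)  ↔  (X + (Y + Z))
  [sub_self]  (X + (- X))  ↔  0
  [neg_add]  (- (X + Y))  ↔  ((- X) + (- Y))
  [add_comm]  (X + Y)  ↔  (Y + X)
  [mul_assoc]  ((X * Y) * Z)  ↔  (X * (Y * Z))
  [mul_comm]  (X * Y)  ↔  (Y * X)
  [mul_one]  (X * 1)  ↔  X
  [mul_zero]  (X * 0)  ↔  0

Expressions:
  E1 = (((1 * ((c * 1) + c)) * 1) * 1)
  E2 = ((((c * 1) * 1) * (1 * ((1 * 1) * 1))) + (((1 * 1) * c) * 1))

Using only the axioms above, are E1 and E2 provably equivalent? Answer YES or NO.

YES

1. [mul_one →] ((1 * ((c * 1) + c)) * 1)  →  (1 * ((c * 1) + c));  E1 = ((1 * ((c * 1) + c)) * 1)
2. [mul_one →] (c * 1)  →  c;  E1 = ((1 * (c + c)) * 1)
3. [mul_comm →] (1 * (c + c))  →  ((c + c) * 1);  E1 = (((c + c) * 1) * 1)
4. [mul_one →] ((c + c) * 1)  →  (c + c);  E1 = ((c + c) * 1)
5. [mul_one →] ((c + c) * 1)  →  (c + c)
6. [mul_one ←] c  →  (c * 1);  E1 = (c + (c * 1))
7. [mul_one ←] c  →  (c * 1);  E1 = ((c * 1) + (c * 1))
8. [mul_one ←] (c * 1)  →  ((c * 1) * 1);  E1 = ((c * 1) + ((c * 1) * 1))
9. [mul_comm →] (c * 1)  →  (1 * c);  E1 = ((c * 1) + ((1 * c) * 1))
10. [mul_one ←] c  →  (c * 1);  E1 = (((c * 1) * 1) + ((1 * c) * 1))
11. [mul_one ←] 1  →  (1 * 1);  E1 = (((c * 1) * (1 * 1)) + ((1 * c) * 1))
12. [mul_one ←] (1 * 1)  →  ((1 * 1) * 1);  E1 = (((c * 1) * ((1 * 1) * 1)) + ((1 * c) * 1))
13. [mul_one ←] 1  →  (1 * 1);  E1 = (((c * 1) * ((1 * 1) * 1)) + (((1 * 1) * c) * 1))
14. [mul_one ←] (c * 1)  →  ((c * 1) * 1);  E1 = ((((c * 1) * 1) * ((1 * 1) * 1)) + (((1 * 1) * c) * 1))
15. [mul_comm →] ((1 * 1) * 1)  →  (1 * (1 * 1));  E1 = ((((c * 1) * 1) * (1 * (1 * 1))) + (((1 * 1) * c) * 1))
16. [mul_one ←] (1 * 1)  →  ((1 * 1) * 1);  this is E2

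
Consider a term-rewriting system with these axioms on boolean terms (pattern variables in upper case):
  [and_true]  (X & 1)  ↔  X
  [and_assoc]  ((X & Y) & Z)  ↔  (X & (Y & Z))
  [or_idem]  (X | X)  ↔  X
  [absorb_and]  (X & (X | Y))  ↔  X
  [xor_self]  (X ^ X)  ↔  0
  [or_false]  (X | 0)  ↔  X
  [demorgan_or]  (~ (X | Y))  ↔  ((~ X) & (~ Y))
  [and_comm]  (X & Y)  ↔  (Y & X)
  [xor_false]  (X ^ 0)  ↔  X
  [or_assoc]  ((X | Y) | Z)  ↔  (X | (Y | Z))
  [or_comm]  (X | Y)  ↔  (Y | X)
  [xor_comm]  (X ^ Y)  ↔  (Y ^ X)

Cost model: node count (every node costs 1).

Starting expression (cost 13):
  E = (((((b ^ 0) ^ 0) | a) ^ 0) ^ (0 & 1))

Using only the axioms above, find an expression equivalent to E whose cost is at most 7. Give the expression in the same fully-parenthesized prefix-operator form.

step 1: xor_false (→) rewrites ((((b ^ 0) ^ 0) | a) ^ 0) into (((b ^ 0) ^ 0) | a), now ((((b ^ 0) ^ 0) | a) ^ (0 & 1))
step 2: xor_false (→) rewrites (b ^ 0) into b, now (((b ^ 0) | a) ^ (0 & 1))
step 3: xor_false (→) rewrites (b ^ 0) into b, reaching cost 7 (bound 7)

((b | a) ^ (0 & 1))   [cost 7]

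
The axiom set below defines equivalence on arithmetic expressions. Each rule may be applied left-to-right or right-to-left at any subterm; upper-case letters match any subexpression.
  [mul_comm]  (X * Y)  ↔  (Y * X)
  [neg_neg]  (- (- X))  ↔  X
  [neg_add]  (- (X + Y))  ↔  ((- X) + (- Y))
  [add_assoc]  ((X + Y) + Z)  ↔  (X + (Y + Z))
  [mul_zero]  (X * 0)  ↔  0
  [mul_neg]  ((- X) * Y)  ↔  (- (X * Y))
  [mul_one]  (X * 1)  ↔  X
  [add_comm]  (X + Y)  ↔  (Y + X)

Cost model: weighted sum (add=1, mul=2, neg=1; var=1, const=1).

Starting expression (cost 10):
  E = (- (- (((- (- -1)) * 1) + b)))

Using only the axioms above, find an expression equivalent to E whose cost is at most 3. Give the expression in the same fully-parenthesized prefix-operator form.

(-1 + b)   [cost 3]

step 1: mul_one (→) rewrites ((- (- -1)) * 1) into (- (- -1)), now (- (- ((- (- -1)) + b)))
step 2: neg_neg (→) rewrites (- (- ((- (- -1)) + b))) into ((- (- -1)) + b)
step 3: neg_neg (→) rewrites (- (- -1)) into -1, reaching cost 3 (bound 3)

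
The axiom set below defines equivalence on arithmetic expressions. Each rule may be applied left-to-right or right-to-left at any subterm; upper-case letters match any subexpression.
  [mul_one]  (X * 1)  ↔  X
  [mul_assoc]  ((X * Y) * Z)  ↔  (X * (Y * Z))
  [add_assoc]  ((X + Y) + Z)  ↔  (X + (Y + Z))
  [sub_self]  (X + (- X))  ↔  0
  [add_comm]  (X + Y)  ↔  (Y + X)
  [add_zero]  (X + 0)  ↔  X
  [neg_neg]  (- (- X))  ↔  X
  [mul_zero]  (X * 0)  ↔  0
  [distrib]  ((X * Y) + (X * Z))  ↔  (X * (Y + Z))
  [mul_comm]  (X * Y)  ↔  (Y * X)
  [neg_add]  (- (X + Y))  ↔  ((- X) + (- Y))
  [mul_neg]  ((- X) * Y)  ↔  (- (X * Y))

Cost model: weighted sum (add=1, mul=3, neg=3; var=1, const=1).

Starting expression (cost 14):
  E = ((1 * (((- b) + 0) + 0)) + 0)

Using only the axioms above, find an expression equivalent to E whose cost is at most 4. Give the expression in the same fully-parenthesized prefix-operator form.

1. [add_zero →] ((1 * (((- b) + 0) + 0)) + 0)  →  (1 * (((- b) + 0) + 0))
2. [add_zero →] ((- b) + 0)  →  (- b);  E = (1 * ((- b) + 0))
3. [mul_comm →] (1 * ((- b) + 0))  →  (((- b) + 0) * 1)
4. [add_zero →] ((- b) + 0)  →  (- b);  E = ((- b) * 1)
5. [mul_one →] ((- b) * 1)  →  (- b);  cost 4 ≤ 4, done

(- b)   [cost 4]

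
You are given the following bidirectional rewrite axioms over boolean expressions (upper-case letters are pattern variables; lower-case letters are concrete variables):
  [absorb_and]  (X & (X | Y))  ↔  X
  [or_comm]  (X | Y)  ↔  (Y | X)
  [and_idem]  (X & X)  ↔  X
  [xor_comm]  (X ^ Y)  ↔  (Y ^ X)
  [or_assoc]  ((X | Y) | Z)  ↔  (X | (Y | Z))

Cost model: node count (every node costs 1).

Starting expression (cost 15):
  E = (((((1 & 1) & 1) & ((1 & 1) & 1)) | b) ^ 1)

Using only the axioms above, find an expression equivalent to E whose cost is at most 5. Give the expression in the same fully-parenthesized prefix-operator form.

((1 | b) ^ 1)   [cost 5]

(1) (((1 & 1) & 1) & ((1 & 1) & 1))  =[and_idem →]=  ((1 & 1) & 1)    ⊢ ((((1 & 1) & 1) | b) ^ 1)
(2) (1 & 1)  =[and_idem →]=  1    ⊢ (((1 & 1) | b) ^ 1)
(3) (1 & 1)  =[and_idem →]=  1    ⊢ cost 5, within 5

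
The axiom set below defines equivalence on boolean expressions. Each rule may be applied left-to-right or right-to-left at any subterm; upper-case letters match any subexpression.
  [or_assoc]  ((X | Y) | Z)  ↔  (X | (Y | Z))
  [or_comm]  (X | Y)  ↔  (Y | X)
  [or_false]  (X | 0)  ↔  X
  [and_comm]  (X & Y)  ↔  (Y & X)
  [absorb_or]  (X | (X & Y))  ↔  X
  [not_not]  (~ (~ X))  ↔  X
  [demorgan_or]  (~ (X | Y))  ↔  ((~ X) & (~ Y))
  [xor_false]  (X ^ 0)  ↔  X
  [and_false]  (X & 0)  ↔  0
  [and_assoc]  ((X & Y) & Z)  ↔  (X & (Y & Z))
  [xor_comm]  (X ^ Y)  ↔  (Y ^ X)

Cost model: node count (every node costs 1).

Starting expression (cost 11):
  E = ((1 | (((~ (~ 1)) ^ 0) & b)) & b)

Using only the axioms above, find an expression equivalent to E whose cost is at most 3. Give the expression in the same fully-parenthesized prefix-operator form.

(b & 1)   [cost 3]

(1) ((~ (~ 1)) ^ 0)  =[xor_false →]=  (~ (~ 1))    ⊢ ((1 | ((~ (~ 1)) & b)) & b)
(2) ((1 | ((~ (~ 1)) & b)) & b)  =[and_comm →]=  (b & (1 | ((~ (~ 1)) & b)))
(3) (~ (~ 1))  =[not_not →]=  1    ⊢ (b & (1 | (1 & b)))
(4) (1 | (1 & b))  =[absorb_or →]=  1    ⊢ cost 3, within 3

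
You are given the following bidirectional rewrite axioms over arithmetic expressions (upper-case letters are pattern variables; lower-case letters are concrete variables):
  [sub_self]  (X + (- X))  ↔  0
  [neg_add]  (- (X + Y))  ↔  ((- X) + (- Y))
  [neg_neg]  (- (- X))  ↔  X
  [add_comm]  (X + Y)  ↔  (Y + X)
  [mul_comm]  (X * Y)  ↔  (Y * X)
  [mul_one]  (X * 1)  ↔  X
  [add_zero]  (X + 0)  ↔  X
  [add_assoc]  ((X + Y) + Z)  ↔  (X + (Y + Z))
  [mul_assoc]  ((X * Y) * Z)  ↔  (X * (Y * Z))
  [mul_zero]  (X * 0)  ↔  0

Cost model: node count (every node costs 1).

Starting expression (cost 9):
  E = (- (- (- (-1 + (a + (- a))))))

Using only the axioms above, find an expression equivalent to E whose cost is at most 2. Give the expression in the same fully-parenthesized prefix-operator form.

(- -1)   [cost 2]

(1) (- (- (- (-1 + (a + (- a))))))  =[neg_neg →]=  (- (-1 + (a + (- a))))
(2) (a + (- a))  =[sub_self →]=  0    ⊢ (- (-1 + 0))
(3) (-1 + 0)  =[add_zero →]=  -1    ⊢ cost 2, within 2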